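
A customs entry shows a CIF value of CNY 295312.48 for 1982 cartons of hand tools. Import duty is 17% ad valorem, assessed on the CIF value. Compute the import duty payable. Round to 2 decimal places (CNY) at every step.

Import duty = 295312.48 × 17% = 50203.12

Import duty: CNY 50203.12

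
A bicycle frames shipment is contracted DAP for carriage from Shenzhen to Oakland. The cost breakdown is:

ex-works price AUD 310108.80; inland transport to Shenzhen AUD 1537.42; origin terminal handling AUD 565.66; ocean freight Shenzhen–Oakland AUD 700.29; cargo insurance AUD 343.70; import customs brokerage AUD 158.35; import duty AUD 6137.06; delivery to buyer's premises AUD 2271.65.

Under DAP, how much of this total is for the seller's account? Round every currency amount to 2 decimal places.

Seller's account: AUD 315527.52

DAP: the seller bears all costs to the named destination except import duty and clearance.
Seller's account: goods 310108.80 + inland to port 1537.42 + origin terminal 565.66 + freight 700.29 + insurance 343.70 + delivery 2271.65 = 315527.52
Buyer's account: brokerage 158.35 + duty 6137.06 = 6295.41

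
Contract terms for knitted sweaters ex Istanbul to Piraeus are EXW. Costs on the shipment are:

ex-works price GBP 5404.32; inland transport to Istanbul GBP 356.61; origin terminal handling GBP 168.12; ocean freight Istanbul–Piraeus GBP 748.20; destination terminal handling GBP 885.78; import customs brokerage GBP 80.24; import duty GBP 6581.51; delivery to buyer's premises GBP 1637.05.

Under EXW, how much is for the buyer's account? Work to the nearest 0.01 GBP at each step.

EXW: the seller makes goods available at their premises; the buyer bears all onward costs.
Seller's account: goods 5404.32 = 5404.32
Buyer's account: inland to port 356.61 + origin terminal 168.12 + freight 748.20 + destination terminal 885.78 + brokerage 80.24 + duty 6581.51 + delivery 1637.05 = 10457.51

Buyer's account: GBP 10457.51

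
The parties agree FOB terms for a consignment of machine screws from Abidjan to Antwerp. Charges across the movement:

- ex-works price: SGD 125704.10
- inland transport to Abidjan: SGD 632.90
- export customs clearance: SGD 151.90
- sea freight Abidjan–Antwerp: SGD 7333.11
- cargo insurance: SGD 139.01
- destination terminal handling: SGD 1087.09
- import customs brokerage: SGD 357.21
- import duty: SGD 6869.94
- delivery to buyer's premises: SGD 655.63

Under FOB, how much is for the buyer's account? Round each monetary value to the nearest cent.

Buyer's account: SGD 16441.99

FOB: the seller bears costs until goods are on board at the origin port; the buyer bears freight, insurance and all costs thereafter.
Seller's account: goods 125704.10 + inland to port 632.90 + export clearance 151.90 = 126488.90
Buyer's account: freight 7333.11 + insurance 139.01 + destination terminal 1087.09 + brokerage 357.21 + duty 6869.94 + delivery 655.63 = 16441.99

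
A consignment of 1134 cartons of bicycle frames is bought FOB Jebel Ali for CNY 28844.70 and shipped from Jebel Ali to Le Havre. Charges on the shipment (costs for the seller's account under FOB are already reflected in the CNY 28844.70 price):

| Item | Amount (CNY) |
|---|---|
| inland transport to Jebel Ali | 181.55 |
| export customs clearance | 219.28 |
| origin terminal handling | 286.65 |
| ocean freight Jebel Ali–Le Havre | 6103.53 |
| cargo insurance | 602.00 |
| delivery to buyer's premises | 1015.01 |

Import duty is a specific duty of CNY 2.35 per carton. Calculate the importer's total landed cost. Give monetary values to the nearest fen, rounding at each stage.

FOB: the seller bears costs until goods are on board at the origin port; the buyer bears freight, insurance and all costs thereafter.
Already in the invoice (seller's account under FOB): inland to port, export clearance, origin terminal — exclude.
CIF value = FOB price + freight + insurance = 28844.70 + 6103.53 + 602.00 = 35550.23
Import duty = 1134 × 2.35 = 2664.90
Buyer bears: freight 6103.53 + insurance 602.00 + delivery 1015.01 + duty 2664.90 = 10385.44
Landed cost = invoice 28844.70 + 10385.44 = 39230.14

Total landed cost: CNY 39230.14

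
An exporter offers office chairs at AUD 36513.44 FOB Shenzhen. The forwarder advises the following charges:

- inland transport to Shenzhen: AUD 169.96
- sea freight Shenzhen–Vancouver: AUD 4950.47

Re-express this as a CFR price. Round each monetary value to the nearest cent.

Not relevant to the conversion: inland to port — on the seller under both FOB and CFR; already in the FOB price and stays in the CFR price.
From FOB to CFR, the seller additionally bears: freight.
CFR price = 36513.44 + 4950.47 = 41463.91

CFR price: AUD 41463.91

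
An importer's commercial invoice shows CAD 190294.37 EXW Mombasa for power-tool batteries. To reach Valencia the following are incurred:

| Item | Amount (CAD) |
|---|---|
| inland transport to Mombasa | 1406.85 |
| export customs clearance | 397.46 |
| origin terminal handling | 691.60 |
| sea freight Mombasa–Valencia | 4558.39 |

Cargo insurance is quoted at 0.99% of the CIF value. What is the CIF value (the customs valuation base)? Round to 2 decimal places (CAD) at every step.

Let C be the CIF value. C = EXW price + pre-shipment costs + freight + 0.99% × C
C − 0.99% × C = 190294.37 + 1406.85 + 397.46 + 691.60 + 4558.39
0.9901 × C = 197348.67
C = 197348.67 / 0.9901 = 199321.96
Insurance premium = 0.99% × 199321.96 = 1973.29

CIF value: CAD 199321.96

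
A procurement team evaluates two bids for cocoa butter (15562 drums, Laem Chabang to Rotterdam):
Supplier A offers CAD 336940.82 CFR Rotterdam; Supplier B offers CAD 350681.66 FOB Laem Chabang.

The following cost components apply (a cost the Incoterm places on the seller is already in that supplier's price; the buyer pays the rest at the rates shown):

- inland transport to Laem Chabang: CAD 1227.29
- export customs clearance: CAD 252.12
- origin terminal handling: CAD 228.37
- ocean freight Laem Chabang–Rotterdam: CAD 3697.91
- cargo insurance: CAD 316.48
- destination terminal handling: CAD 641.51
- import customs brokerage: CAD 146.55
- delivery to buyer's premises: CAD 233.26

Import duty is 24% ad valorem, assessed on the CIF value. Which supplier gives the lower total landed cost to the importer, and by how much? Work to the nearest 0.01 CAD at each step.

Supplier A is cheaper by CAD 21624.05

Supplier A (CFR):
CIF value = CFR price + insurance = 336940.82 + 316.48 = 337257.30
Import duty = 337257.30 × 24% = 80941.75
Buyer bears (A): 316.48 + 641.51 + 146.55 + 233.26 = 1337.80
Landed cost (A) = invoice 336940.82 + 1337.80 + duty 80941.75 = 419220.37
Supplier B (FOB):
CIF value = FOB price + freight + insurance = 350681.66 + 3697.91 + 316.48 = 354696.05
Import duty = 354696.05 × 24% = 85127.05
Buyer bears (B): 3697.91 + 316.48 + 641.51 + 146.55 + 233.26 = 5035.71
Landed cost (B) = invoice 350681.66 + 5035.71 + duty 85127.05 = 440844.42
Difference = |419220.37 − 440844.42| = 21624.05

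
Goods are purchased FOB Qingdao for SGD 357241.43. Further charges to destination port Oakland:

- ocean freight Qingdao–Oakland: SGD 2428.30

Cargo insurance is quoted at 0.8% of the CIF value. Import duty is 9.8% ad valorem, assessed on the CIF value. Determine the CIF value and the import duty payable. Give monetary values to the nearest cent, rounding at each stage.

Let C be the CIF value. C = FOB price + freight + 0.8% × C
C − 0.8% × C = 357241.43 + 2428.30
0.992 × C = 359669.73
C = 359669.73 / 0.992 = 362570.29
Insurance premium = 0.8% × 362570.29 = 2900.56
Import duty = 362570.29 × 9.8% = 35531.89

CIF value: SGD 362570.29; import duty: SGD 35531.89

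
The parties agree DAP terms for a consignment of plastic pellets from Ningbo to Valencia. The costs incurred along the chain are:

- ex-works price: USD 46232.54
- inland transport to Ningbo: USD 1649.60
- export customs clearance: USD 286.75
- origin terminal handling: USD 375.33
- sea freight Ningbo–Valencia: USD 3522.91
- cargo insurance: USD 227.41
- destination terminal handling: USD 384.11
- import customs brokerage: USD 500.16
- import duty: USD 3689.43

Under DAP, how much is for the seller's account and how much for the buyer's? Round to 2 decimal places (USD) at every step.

DAP: the seller bears all costs to the named destination except import duty and clearance.
Seller's account: goods 46232.54 + inland to port 1649.60 + export clearance 286.75 + origin terminal 375.33 + freight 3522.91 + insurance 227.41 + destination terminal 384.11 = 52678.65
Buyer's account: brokerage 500.16 + duty 3689.43 = 4189.59

Seller: USD 52678.65; buyer: USD 4189.59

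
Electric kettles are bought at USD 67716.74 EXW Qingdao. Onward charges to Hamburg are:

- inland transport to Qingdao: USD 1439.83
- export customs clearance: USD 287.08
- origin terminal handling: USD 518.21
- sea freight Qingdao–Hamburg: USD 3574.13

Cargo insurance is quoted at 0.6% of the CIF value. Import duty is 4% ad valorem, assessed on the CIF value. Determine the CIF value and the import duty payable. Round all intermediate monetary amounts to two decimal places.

Let C be the CIF value. C = EXW price + pre-shipment costs + freight + 0.6% × C
C − 0.6% × C = 67716.74 + 1439.83 + 287.08 + 518.21 + 3574.13
0.994 × C = 73535.99
C = 73535.99 / 0.994 = 73979.87
Insurance premium = 0.6% × 73979.87 = 443.88
Import duty = 73979.87 × 4% = 2959.19

CIF value: USD 73979.87; import duty: USD 2959.19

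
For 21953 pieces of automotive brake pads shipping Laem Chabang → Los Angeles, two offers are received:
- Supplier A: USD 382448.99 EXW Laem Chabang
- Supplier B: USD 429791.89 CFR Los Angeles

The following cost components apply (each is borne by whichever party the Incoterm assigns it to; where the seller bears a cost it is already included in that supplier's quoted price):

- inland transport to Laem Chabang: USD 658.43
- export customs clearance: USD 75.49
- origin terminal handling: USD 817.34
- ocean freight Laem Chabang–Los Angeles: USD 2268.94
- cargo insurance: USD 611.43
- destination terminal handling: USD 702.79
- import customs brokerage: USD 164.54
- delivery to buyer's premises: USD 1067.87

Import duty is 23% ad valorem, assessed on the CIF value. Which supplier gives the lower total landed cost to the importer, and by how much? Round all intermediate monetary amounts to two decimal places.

Supplier A (EXW):
CIF value = EXW price + inland to port + export clearance + origin terminal + freight + insurance = 382448.99 + 658.43 + 75.49 + 817.34 + 2268.94 + 611.43 = 386880.62
Import duty = 386880.62 × 23% = 88982.54
Buyer bears (A): 658.43 + 75.49 + 817.34 + 2268.94 + 611.43 + 702.79 + 164.54 + 1067.87 = 6366.83
Landed cost (A) = invoice 382448.99 + 6366.83 + duty 88982.54 = 477798.36
Supplier B (CFR):
CIF value = CFR price + insurance = 429791.89 + 611.43 = 430403.32
Import duty = 430403.32 × 23% = 98992.76
Buyer bears (B): 611.43 + 702.79 + 164.54 + 1067.87 = 2546.63
Landed cost (B) = invoice 429791.89 + 2546.63 + duty 98992.76 = 531331.28
Difference = |477798.36 − 531331.28| = 53532.92

Supplier A is cheaper by USD 53532.92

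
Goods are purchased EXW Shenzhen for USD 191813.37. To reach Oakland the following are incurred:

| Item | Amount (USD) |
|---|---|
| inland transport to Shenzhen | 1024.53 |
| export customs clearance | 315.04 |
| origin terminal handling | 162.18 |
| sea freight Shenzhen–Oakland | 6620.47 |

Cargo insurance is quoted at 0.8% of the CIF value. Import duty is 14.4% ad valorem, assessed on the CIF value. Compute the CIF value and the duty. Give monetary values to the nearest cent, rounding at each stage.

CIF value: USD 201547.97; import duty: USD 29022.91

Let C be the CIF value. C = EXW price + pre-shipment costs + freight + 0.8% × C
C − 0.8% × C = 191813.37 + 1024.53 + 315.04 + 162.18 + 6620.47
0.992 × C = 199935.59
C = 199935.59 / 0.992 = 201547.97
Insurance premium = 0.8% × 201547.97 = 1612.38
Import duty = 201547.97 × 14.4% = 29022.91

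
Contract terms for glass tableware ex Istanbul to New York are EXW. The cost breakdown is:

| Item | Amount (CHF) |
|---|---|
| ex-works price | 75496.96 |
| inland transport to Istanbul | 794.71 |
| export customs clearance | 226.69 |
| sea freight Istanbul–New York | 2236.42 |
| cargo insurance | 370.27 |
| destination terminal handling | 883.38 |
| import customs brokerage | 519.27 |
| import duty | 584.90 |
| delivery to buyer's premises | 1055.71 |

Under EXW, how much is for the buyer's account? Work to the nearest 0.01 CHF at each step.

EXW: the seller makes goods available at their premises; the buyer bears all onward costs.
Seller's account: goods 75496.96 = 75496.96
Buyer's account: inland to port 794.71 + export clearance 226.69 + freight 2236.42 + insurance 370.27 + destination terminal 883.38 + brokerage 519.27 + duty 584.90 + delivery 1055.71 = 6671.35

Buyer's account: CHF 6671.35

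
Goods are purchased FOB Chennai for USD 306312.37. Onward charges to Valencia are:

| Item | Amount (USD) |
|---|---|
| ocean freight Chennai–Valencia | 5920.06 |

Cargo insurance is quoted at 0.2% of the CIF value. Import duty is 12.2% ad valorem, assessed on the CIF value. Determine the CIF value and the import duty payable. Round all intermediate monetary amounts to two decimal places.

Let C be the CIF value. C = FOB price + freight + 0.2% × C
C − 0.2% × C = 306312.37 + 5920.06
0.998 × C = 312232.43
C = 312232.43 / 0.998 = 312858.15
Insurance premium = 0.2% × 312858.15 = 625.72
Import duty = 312858.15 × 12.2% = 38168.69

CIF value: USD 312858.15; import duty: USD 38168.69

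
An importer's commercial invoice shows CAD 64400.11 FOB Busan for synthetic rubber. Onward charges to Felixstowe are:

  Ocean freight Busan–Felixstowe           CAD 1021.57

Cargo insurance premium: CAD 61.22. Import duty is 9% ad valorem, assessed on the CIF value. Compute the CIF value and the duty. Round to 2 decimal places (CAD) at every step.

CIF value: CAD 65482.90; import duty: CAD 5893.46

CIF = FOB price + freight + insurance
CIF = 64400.11 + 1021.57 + 61.22 = 65482.90
Import duty = 65482.90 × 9% = 5893.46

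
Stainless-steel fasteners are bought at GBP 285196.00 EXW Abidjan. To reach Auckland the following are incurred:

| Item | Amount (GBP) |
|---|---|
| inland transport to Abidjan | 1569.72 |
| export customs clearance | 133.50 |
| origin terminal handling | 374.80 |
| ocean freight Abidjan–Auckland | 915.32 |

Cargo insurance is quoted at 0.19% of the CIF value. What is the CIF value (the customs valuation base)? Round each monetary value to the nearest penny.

CIF value: GBP 288737.94

Let C be the CIF value. C = EXW price + pre-shipment costs + freight + 0.19% × C
C − 0.19% × C = 285196.00 + 1569.72 + 133.50 + 374.80 + 915.32
0.9981 × C = 288189.34
C = 288189.34 / 0.9981 = 288737.94
Insurance premium = 0.19% × 288737.94 = 548.60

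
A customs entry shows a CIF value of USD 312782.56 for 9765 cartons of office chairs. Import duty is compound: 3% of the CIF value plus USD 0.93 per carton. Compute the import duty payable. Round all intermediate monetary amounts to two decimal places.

Ad valorem component: 312782.56 × 3% = 9383.48
Specific component: 9765 × 0.93 = 9081.45
Import duty = 9383.48 + 9081.45 = 18464.93

Import duty: USD 18464.93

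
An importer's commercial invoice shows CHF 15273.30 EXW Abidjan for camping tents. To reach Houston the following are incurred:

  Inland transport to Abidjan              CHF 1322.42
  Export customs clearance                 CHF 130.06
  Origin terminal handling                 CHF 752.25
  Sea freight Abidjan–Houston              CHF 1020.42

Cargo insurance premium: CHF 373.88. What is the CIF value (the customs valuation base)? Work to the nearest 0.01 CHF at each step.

CIF value: CHF 18872.33

CIF = EXW price + pre-shipment costs + freight + insurance
CIF = 15273.30 + 1322.42 + 130.06 + 752.25 + 1020.42 + 373.88 = 18872.33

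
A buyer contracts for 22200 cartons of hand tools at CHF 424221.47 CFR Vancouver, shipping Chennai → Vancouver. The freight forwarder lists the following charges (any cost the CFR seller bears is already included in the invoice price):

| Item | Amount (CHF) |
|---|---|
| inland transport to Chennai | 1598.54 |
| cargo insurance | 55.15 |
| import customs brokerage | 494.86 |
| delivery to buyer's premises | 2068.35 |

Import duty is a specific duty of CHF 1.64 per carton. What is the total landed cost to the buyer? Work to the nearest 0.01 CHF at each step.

CFR: the seller pays costs through ocean freight to the destination port, but not insurance.
Already in the invoice (seller's account under CFR): inland to port — exclude.
CIF value = CFR price + insurance = 424221.47 + 55.15 = 424276.62
Import duty = 22200 × 1.64 = 36408.00
Buyer bears: insurance 55.15 + brokerage 494.86 + delivery 2068.35 + duty 36408.00 = 39026.36
Landed cost = invoice 424221.47 + 39026.36 = 463247.83

Total landed cost: CHF 463247.83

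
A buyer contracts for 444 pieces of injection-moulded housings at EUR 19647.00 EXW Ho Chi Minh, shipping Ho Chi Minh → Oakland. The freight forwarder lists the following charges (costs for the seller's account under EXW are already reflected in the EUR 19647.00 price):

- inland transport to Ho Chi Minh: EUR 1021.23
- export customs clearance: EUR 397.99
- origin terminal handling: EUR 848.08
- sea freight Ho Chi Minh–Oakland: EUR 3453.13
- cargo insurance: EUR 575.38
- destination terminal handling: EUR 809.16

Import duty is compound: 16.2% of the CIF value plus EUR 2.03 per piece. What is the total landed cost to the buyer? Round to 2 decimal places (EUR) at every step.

EXW: the seller makes goods available at their premises; the buyer bears all onward costs.
CIF value = EXW price + inland to port + export clearance + origin terminal + freight + insurance = 19647.00 + 1021.23 + 397.99 + 848.08 + 3453.13 + 575.38 = 25942.81
Ad valorem component: 25942.81 × 16.2% = 4202.74
Specific component: 444 × 2.03 = 901.32
Import duty = 4202.74 + 901.32 = 5104.06
Buyer bears: inland to port 1021.23 + export clearance 397.99 + origin terminal 848.08 + freight 3453.13 + insurance 575.38 + destination terminal 809.16 + duty 5104.06 = 12209.03
Landed cost = invoice 19647.00 + 12209.03 = 31856.03

Total landed cost: EUR 31856.03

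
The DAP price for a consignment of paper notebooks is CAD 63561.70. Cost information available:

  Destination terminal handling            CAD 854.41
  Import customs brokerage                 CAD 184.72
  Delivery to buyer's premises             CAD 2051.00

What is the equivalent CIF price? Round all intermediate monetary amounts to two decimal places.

CIF price: CAD 60656.29

Not relevant to the conversion: brokerage — on the buyer under both terms; not part of either seller's price.
From DAP to CIF, the seller no longer bears: destination terminal, delivery.
CIF price = 63561.70 − 854.41 − 2051.00 = 60656.29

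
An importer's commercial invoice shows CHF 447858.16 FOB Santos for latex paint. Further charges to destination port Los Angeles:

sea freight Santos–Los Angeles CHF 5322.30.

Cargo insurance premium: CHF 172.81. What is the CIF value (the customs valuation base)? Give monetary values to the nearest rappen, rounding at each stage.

CIF value: CHF 453353.27

CIF = FOB price + freight + insurance
CIF = 447858.16 + 5322.30 + 172.81 = 453353.27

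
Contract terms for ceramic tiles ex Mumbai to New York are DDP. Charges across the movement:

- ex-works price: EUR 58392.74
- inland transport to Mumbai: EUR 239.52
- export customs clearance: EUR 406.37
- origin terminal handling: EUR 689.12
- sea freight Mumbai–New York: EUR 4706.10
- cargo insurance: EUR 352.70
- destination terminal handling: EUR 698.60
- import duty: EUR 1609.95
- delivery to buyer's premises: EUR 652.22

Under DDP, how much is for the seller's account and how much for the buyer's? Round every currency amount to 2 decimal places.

Seller: EUR 67747.32; buyer: EUR 0.00

DDP: the seller bears all costs including import duty.
Seller's account: goods 58392.74 + inland to port 239.52 + export clearance 406.37 + origin terminal 689.12 + freight 4706.10 + insurance 352.70 + destination terminal 698.60 + duty 1609.95 + delivery 652.22 = 67747.32
Buyer's account: 0.00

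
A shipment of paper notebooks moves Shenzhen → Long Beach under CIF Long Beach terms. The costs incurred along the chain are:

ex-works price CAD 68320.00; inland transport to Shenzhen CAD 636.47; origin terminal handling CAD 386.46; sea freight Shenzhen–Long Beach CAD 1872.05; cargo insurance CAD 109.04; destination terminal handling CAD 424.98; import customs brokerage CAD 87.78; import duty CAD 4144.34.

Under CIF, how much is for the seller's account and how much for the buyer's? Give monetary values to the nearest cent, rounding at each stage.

Seller: CAD 71324.02; buyer: CAD 4657.10

CIF: the seller pays costs through ocean freight and marine insurance to the destination port.
Seller's account: goods 68320.00 + inland to port 636.47 + origin terminal 386.46 + freight 1872.05 + insurance 109.04 = 71324.02
Buyer's account: destination terminal 424.98 + brokerage 87.78 + duty 4144.34 = 4657.10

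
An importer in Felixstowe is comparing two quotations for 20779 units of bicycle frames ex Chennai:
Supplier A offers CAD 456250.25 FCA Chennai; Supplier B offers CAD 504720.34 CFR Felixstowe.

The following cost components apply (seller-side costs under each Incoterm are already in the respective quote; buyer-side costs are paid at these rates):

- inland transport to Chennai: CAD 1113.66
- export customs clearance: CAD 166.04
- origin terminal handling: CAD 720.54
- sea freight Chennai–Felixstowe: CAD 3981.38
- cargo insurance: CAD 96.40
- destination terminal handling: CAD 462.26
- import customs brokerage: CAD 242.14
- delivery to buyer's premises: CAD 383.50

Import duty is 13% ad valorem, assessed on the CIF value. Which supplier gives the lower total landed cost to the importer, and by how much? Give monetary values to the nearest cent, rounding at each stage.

Supplier A (FCA):
CIF value = FCA price + origin terminal + freight + insurance = 456250.25 + 720.54 + 3981.38 + 96.40 = 461048.57
Import duty = 461048.57 × 13% = 59936.31
Buyer bears (A): 720.54 + 3981.38 + 96.40 + 462.26 + 242.14 + 383.50 = 5886.22
Landed cost (A) = invoice 456250.25 + 5886.22 + duty 59936.31 = 522072.78
Supplier B (CFR):
CIF value = CFR price + insurance = 504720.34 + 96.40 = 504816.74
Import duty = 504816.74 × 13% = 65626.18
Buyer bears (B): 96.40 + 462.26 + 242.14 + 383.50 = 1184.30
Landed cost (B) = invoice 504720.34 + 1184.30 + duty 65626.18 = 571530.82
Difference = |522072.78 − 571530.82| = 49458.04

Supplier A is cheaper by CAD 49458.04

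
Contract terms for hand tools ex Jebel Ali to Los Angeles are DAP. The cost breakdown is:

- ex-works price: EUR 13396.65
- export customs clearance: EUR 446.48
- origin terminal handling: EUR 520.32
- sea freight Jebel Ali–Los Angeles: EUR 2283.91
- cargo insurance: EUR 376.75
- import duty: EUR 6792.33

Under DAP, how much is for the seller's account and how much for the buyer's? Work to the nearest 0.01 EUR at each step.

Seller: EUR 17024.11; buyer: EUR 6792.33

DAP: the seller bears all costs to the named destination except import duty and clearance.
Seller's account: goods 13396.65 + export clearance 446.48 + origin terminal 520.32 + freight 2283.91 + insurance 376.75 = 17024.11
Buyer's account: duty 6792.33 = 6792.33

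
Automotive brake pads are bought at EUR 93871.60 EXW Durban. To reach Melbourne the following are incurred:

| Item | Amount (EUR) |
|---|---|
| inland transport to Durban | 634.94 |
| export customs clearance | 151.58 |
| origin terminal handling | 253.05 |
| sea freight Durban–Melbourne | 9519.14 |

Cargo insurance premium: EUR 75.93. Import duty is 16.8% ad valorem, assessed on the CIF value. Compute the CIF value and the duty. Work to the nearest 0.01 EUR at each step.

CIF = EXW price + pre-shipment costs + freight + insurance
CIF = 93871.60 + 634.94 + 151.58 + 253.05 + 9519.14 + 75.93 = 104506.24
Import duty = 104506.24 × 16.8% = 17557.05

CIF value: EUR 104506.24; import duty: EUR 17557.05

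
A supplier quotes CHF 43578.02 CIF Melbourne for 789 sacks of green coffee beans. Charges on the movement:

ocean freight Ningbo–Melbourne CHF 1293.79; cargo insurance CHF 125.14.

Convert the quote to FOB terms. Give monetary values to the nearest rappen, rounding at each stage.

From CIF to FOB, the seller no longer bears: freight, insurance.
FOB price = 43578.02 − 1293.79 − 125.14 = 42159.09

FOB price: CHF 42159.09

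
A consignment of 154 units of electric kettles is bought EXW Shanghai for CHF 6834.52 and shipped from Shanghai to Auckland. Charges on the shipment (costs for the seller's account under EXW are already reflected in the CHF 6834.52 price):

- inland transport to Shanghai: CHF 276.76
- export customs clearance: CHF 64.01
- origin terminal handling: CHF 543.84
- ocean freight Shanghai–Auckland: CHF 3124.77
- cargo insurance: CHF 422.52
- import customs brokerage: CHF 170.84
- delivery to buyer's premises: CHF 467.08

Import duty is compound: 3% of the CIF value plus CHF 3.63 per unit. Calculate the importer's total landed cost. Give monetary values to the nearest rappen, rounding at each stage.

EXW: the seller makes goods available at their premises; the buyer bears all onward costs.
CIF value = EXW price + inland to port + export clearance + origin terminal + freight + insurance = 6834.52 + 276.76 + 64.01 + 543.84 + 3124.77 + 422.52 = 11266.42
Ad valorem component: 11266.42 × 3% = 337.99
Specific component: 154 × 3.63 = 559.02
Import duty = 337.99 + 559.02 = 897.01
Buyer bears: inland to port 276.76 + export clearance 64.01 + origin terminal 543.84 + freight 3124.77 + insurance 422.52 + brokerage 170.84 + delivery 467.08 + duty 897.01 = 5966.83
Landed cost = invoice 6834.52 + 5966.83 = 12801.35

Total landed cost: CHF 12801.35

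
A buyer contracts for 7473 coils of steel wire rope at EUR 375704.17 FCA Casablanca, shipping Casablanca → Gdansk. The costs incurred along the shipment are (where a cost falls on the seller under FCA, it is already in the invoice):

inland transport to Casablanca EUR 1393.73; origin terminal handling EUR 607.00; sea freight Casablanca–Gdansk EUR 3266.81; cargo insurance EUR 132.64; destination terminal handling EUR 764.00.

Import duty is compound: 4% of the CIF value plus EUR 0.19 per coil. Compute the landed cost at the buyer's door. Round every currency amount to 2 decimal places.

Total landed cost: EUR 397082.91

FCA: the seller delivers export-cleared goods to the carrier; the buyer bears costs from that point.
Already in the invoice (seller's account under FCA): inland to port — exclude.
CIF value = FCA price + origin terminal + freight + insurance = 375704.17 + 607.00 + 3266.81 + 132.64 = 379710.62
Ad valorem component: 379710.62 × 4% = 15188.42
Specific component: 7473 × 0.19 = 1419.87
Import duty = 15188.42 + 1419.87 = 16608.29
Buyer bears: origin terminal 607.00 + freight 3266.81 + insurance 132.64 + destination terminal 764.00 + duty 16608.29 = 21378.74
Landed cost = invoice 375704.17 + 21378.74 = 397082.91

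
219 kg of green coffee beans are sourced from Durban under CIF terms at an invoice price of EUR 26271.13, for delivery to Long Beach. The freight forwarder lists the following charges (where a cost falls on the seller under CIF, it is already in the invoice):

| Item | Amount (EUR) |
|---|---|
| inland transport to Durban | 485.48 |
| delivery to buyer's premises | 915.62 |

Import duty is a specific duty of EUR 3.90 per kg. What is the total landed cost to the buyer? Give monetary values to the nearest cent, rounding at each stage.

Total landed cost: EUR 28040.85

CIF: the seller pays costs through ocean freight and marine insurance to the destination port.
Already in the invoice (seller's account under CIF): inland to port — exclude.
The CIF price already equals the CIF value: 26271.13
Import duty = 219 × 3.90 = 854.10
Buyer bears: delivery 915.62 + duty 854.10 = 1769.72
Landed cost = invoice 26271.13 + 1769.72 = 28040.85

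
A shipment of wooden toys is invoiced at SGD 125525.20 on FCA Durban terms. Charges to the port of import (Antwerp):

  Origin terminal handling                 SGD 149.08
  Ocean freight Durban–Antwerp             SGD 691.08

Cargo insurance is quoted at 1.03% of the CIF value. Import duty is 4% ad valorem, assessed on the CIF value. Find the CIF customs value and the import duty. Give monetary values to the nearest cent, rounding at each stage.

CIF value: SGD 127680.47; import duty: SGD 5107.22

Let C be the CIF value. C = FCA price + pre-shipment costs + freight + 1.03% × C
C − 1.03% × C = 125525.20 + 149.08 + 691.08
0.9897 × C = 126365.36
C = 126365.36 / 0.9897 = 127680.47
Insurance premium = 1.03% × 127680.47 = 1315.11
Import duty = 127680.47 × 4% = 5107.22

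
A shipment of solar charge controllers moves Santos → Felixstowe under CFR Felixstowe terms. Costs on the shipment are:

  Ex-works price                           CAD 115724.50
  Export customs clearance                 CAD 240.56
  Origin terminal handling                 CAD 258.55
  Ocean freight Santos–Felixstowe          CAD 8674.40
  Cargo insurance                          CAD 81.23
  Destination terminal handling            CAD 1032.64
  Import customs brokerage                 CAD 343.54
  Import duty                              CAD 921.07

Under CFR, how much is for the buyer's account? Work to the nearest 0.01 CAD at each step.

Buyer's account: CAD 2378.48

CFR: the seller pays costs through ocean freight to the destination port, but not insurance.
Seller's account: goods 115724.50 + export clearance 240.56 + origin terminal 258.55 + freight 8674.40 = 124898.01
Buyer's account: insurance 81.23 + destination terminal 1032.64 + brokerage 343.54 + duty 921.07 = 2378.48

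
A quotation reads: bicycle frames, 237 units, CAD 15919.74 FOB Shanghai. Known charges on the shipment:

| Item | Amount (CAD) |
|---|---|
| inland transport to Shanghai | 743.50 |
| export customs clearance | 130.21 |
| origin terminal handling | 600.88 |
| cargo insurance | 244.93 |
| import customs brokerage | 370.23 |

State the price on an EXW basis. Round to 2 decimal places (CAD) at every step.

EXW price: CAD 14445.15

Not relevant to the conversion: insurance, brokerage — on the buyer under both terms; not part of either seller's price.
From FOB to EXW, the seller no longer bears: inland to port, export clearance, origin terminal.
EXW price = 15919.74 − 743.50 − 130.21 − 600.88 = 14445.15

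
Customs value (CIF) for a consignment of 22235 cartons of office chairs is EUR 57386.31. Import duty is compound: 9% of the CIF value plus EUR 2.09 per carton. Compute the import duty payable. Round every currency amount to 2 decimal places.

Ad valorem component: 57386.31 × 9% = 5164.77
Specific component: 22235 × 2.09 = 46471.15
Import duty = 5164.77 + 46471.15 = 51635.92

Import duty: EUR 51635.92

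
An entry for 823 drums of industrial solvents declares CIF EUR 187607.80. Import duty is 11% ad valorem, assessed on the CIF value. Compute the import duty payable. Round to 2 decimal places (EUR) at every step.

Import duty: EUR 20636.86

Import duty = 187607.80 × 11% = 20636.86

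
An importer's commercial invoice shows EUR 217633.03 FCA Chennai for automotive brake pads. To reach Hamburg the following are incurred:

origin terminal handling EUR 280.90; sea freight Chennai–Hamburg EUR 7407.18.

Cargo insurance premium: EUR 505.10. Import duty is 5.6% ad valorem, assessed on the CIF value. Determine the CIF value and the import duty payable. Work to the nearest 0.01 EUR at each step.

CIF = FCA price + pre-shipment costs + freight + insurance
CIF = 217633.03 + 280.90 + 7407.18 + 505.10 = 225826.21
Import duty = 225826.21 × 5.6% = 12646.27

CIF value: EUR 225826.21; import duty: EUR 12646.27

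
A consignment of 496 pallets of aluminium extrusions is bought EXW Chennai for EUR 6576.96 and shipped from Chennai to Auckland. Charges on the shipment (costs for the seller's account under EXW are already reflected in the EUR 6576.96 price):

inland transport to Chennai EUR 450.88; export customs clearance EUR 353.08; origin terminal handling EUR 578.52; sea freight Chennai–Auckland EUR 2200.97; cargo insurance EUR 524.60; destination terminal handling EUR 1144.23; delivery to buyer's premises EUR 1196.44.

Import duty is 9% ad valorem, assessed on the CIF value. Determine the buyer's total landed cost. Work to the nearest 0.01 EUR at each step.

Total landed cost: EUR 13987.33

EXW: the seller makes goods available at their premises; the buyer bears all onward costs.
CIF value = EXW price + inland to port + export clearance + origin terminal + freight + insurance = 6576.96 + 450.88 + 353.08 + 578.52 + 2200.97 + 524.60 = 10685.01
Import duty = 10685.01 × 9% = 961.65
Buyer bears: inland to port 450.88 + export clearance 353.08 + origin terminal 578.52 + freight 2200.97 + insurance 524.60 + destination terminal 1144.23 + delivery 1196.44 + duty 961.65 = 7410.37
Landed cost = invoice 6576.96 + 7410.37 = 13987.33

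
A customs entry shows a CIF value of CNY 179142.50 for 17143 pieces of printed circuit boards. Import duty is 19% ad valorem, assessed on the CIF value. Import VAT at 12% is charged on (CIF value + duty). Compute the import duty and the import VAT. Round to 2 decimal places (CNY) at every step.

Import duty = 179142.50 × 19% = 34037.08
VAT base = CIF + duty = 179142.50 + 34037.08 = 213179.58
Import VAT = 213179.58 × 12% = 25581.55

Import duty: CNY 34037.08; import VAT: CNY 25581.55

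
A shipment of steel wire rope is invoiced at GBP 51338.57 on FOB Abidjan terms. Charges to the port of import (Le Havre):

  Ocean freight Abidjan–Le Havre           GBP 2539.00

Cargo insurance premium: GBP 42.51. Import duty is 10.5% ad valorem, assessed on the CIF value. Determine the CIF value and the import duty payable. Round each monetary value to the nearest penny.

CIF = FOB price + freight + insurance
CIF = 51338.57 + 2539.00 + 42.51 = 53920.08
Import duty = 53920.08 × 10.5% = 5661.61

CIF value: GBP 53920.08; import duty: GBP 5661.61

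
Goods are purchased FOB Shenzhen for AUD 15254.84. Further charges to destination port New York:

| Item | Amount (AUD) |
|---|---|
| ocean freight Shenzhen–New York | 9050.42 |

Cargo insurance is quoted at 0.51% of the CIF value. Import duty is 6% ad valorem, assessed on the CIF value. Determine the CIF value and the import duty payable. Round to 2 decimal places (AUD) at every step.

CIF value: AUD 24429.85; import duty: AUD 1465.79

Let C be the CIF value. C = FOB price + freight + 0.51% × C
C − 0.51% × C = 15254.84 + 9050.42
0.9949 × C = 24305.26
C = 24305.26 / 0.9949 = 24429.85
Insurance premium = 0.51% × 24429.85 = 124.59
Import duty = 24429.85 × 6% = 1465.79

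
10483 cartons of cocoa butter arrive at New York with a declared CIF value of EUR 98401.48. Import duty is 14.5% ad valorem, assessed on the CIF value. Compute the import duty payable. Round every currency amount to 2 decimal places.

Import duty = 98401.48 × 14.5% = 14268.21

Import duty: EUR 14268.21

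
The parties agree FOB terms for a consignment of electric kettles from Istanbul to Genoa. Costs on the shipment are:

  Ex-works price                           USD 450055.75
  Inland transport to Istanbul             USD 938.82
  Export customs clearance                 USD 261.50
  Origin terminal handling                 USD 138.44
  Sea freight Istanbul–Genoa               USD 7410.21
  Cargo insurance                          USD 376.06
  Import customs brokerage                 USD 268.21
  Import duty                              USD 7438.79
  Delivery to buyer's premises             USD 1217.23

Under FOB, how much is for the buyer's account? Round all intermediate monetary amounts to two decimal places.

Buyer's account: USD 16710.50

FOB: the seller bears costs until goods are on board at the origin port; the buyer bears freight, insurance and all costs thereafter.
Seller's account: goods 450055.75 + inland to port 938.82 + export clearance 261.50 + origin terminal 138.44 = 451394.51
Buyer's account: freight 7410.21 + insurance 376.06 + brokerage 268.21 + duty 7438.79 + delivery 1217.23 = 16710.50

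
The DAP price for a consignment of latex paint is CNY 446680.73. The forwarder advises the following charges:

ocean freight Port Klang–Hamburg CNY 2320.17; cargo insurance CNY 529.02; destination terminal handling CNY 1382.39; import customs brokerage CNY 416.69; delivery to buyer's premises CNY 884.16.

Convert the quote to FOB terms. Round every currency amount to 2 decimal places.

FOB price: CNY 441564.99

Not relevant to the conversion: brokerage — on the buyer under both terms; not part of either seller's price.
From DAP to FOB, the seller no longer bears: freight, insurance, destination terminal, delivery.
FOB price = 446680.73 − 2320.17 − 529.02 − 1382.39 − 884.16 = 441564.99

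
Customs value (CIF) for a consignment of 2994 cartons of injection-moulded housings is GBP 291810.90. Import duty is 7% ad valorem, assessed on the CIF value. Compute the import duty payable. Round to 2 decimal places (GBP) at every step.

Import duty = 291810.90 × 7% = 20426.76

Import duty: GBP 20426.76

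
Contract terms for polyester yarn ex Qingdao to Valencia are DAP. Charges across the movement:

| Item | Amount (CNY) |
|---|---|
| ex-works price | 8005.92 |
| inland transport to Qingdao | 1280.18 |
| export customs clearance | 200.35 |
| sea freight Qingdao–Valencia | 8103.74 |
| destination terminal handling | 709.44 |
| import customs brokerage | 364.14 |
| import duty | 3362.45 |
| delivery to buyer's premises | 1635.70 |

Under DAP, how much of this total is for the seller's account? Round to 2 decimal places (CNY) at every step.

DAP: the seller bears all costs to the named destination except import duty and clearance.
Seller's account: goods 8005.92 + inland to port 1280.18 + export clearance 200.35 + freight 8103.74 + destination terminal 709.44 + delivery 1635.70 = 19935.33
Buyer's account: brokerage 364.14 + duty 3362.45 = 3726.59

Seller's account: CNY 19935.33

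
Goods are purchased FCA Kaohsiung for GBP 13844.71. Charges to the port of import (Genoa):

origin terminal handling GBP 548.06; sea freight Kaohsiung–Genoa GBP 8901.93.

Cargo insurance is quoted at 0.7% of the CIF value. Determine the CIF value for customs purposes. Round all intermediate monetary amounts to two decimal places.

CIF value: GBP 23458.91

Let C be the CIF value. C = FCA price + pre-shipment costs + freight + 0.7% × C
C − 0.7% × C = 13844.71 + 548.06 + 8901.93
0.993 × C = 23294.70
C = 23294.70 / 0.993 = 23458.91
Insurance premium = 0.7% × 23458.91 = 164.21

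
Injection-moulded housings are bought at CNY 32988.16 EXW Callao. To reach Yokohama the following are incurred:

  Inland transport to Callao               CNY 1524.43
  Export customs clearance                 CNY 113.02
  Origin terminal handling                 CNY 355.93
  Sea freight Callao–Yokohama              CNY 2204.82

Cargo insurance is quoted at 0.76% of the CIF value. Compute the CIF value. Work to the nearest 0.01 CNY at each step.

Let C be the CIF value. C = EXW price + pre-shipment costs + freight + 0.76% × C
C − 0.76% × C = 32988.16 + 1524.43 + 113.02 + 355.93 + 2204.82
0.9924 × C = 37186.36
C = 37186.36 / 0.9924 = 37471.14
Insurance premium = 0.76% × 37471.14 = 284.78

CIF value: CNY 37471.14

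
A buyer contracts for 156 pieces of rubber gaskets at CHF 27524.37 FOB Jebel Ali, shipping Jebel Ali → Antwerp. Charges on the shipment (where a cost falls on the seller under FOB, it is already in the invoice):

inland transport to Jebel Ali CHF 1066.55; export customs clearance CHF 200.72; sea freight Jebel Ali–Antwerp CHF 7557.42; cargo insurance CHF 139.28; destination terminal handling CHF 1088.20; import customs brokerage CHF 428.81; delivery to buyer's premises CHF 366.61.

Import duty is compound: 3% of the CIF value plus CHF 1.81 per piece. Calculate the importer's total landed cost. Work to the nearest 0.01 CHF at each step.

Total landed cost: CHF 38443.68

FOB: the seller bears costs until goods are on board at the origin port; the buyer bears freight, insurance and all costs thereafter.
Already in the invoice (seller's account under FOB): inland to port, export clearance — exclude.
CIF value = FOB price + freight + insurance = 27524.37 + 7557.42 + 139.28 = 35221.07
Ad valorem component: 35221.07 × 3% = 1056.63
Specific component: 156 × 1.81 = 282.36
Import duty = 1056.63 + 282.36 = 1338.99
Buyer bears: freight 7557.42 + insurance 139.28 + destination terminal 1088.20 + brokerage 428.81 + delivery 366.61 + duty 1338.99 = 10919.31
Landed cost = invoice 27524.37 + 10919.31 = 38443.68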